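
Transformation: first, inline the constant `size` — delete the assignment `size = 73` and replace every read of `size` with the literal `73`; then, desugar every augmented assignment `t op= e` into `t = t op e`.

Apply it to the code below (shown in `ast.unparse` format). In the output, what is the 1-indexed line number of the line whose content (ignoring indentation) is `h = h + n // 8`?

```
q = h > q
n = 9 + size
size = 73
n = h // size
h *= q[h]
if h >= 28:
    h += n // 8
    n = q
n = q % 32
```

6

Transformed code:
q = h > q
n = 9 + 73
n = h // 73
h = h * q[h]
if h >= 28:
    h = h + n // 8
    n = q
n = q % 32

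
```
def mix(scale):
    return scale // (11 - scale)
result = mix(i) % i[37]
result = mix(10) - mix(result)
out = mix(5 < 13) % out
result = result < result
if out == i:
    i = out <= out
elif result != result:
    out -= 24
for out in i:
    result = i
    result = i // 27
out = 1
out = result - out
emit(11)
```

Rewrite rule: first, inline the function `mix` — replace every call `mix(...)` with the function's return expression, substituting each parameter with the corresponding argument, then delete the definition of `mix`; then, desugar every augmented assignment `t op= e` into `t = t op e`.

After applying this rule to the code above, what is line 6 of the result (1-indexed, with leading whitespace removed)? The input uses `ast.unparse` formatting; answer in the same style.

Transformed code:
result = i // (11 - i) % i[37]
result = 10 // (11 - 10) - result // (11 - result)
out = (5 < 13) // (11 - (5 < 13)) % out
result = result < result
if out == i:
    i = out <= out
elif result != result:
    out = out - 24
for out in i:
    result = i
    result = i // 27
out = 1
out = result - out
emit(11)

i = out <= out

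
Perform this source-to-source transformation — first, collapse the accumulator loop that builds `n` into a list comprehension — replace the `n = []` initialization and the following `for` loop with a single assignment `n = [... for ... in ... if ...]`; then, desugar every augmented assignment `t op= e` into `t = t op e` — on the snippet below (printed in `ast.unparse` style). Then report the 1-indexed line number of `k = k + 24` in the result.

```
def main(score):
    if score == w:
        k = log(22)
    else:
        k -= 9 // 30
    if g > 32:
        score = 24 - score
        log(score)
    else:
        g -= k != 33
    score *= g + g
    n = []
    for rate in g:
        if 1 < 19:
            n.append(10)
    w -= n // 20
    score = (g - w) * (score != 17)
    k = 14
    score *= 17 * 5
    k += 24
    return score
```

17

Transformed code:
def main(score):
    if score == w:
        k = log(22)
    else:
        k = k - 9 // 30
    if g > 32:
        score = 24 - score
        log(score)
    else:
        g = g - (k != 33)
    score = score * (g + g)
    n = [10 for rate in g if 1 < 19]
    w = w - n // 20
    score = (g - w) * (score != 17)
    k = 14
    score = score * (17 * 5)
    k = k + 24
    return score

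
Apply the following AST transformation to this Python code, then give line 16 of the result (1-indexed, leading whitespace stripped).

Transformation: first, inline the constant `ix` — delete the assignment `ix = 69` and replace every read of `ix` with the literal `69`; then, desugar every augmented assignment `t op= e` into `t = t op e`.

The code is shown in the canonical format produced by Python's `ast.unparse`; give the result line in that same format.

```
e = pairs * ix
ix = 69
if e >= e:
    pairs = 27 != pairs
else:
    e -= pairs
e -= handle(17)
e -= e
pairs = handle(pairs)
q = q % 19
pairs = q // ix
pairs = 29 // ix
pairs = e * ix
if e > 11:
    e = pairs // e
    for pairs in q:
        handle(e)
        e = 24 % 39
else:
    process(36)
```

Transformed code:
e = pairs * 69
if e >= e:
    pairs = 27 != pairs
else:
    e = e - pairs
e = e - handle(17)
e = e - e
pairs = handle(pairs)
q = q % 19
pairs = q // 69
pairs = 29 // 69
pairs = e * 69
if e > 11:
    e = pairs // e
    for pairs in q:
        handle(e)
        e = 24 % 39
else:
    process(36)

handle(e)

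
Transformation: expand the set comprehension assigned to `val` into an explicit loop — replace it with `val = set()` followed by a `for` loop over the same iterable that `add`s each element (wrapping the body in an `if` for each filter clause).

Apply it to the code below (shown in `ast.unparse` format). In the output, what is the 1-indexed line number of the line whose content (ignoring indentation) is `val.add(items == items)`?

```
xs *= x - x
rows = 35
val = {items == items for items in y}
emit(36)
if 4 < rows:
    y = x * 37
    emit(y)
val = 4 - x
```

Transformed code:
xs *= x - x
rows = 35
val = set()
for items in y:
    val.add(items == items)
emit(36)
if 4 < rows:
    y = x * 37
    emit(y)
val = 4 - x

5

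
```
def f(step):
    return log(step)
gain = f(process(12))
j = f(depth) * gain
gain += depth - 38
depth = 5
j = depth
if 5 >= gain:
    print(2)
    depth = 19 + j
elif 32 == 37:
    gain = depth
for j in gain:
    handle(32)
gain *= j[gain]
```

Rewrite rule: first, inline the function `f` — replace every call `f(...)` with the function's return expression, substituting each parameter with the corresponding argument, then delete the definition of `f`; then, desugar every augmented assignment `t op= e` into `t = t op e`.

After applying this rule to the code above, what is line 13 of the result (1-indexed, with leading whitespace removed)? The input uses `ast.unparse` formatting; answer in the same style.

Transformed code:
gain = log(process(12))
j = log(depth) * gain
gain = gain + (depth - 38)
depth = 5
j = depth
if 5 >= gain:
    print(2)
    depth = 19 + j
elif 32 == 37:
    gain = depth
for j in gain:
    handle(32)
gain = gain * j[gain]

gain = gain * j[gain]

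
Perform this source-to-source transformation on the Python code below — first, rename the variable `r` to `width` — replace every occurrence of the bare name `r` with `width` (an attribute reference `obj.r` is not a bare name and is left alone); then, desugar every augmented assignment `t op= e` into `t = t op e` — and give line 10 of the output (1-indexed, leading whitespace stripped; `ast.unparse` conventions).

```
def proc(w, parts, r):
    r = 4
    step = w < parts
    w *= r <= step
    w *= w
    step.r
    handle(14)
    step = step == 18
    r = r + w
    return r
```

return width

Transformed code:
def proc(w, parts, width):
    width = 4
    step = w < parts
    w = w * (width <= step)
    w = w * w
    step.r
    handle(14)
    step = step == 18
    width = width + w
    return width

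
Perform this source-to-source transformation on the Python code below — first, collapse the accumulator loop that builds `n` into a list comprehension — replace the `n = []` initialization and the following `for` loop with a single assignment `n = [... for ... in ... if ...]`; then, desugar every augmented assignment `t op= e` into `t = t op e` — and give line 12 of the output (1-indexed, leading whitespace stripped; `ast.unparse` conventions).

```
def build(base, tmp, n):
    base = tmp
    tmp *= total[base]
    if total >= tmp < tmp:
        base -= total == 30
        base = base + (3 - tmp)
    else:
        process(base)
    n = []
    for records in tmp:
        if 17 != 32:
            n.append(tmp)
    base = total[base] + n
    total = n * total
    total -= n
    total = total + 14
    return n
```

Transformed code:
def build(base, tmp, n):
    base = tmp
    tmp = tmp * total[base]
    if total >= tmp < tmp:
        base = base - (total == 30)
        base = base + (3 - tmp)
    else:
        process(base)
    n = [tmp for records in tmp if 17 != 32]
    base = total[base] + n
    total = n * total
    total = total - n
    total = total + 14
    return n

total = total - n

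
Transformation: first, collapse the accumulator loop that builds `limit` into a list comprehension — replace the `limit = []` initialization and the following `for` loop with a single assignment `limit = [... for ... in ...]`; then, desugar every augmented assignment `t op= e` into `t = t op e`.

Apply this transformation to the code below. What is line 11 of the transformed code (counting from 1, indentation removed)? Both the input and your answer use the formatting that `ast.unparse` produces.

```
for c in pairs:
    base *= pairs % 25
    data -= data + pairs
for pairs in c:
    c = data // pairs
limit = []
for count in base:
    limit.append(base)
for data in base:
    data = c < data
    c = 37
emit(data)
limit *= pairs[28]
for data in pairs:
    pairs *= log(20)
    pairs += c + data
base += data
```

Transformed code:
for c in pairs:
    base = base * (pairs % 25)
    data = data - (data + pairs)
for pairs in c:
    c = data // pairs
limit = [base for count in base]
for data in base:
    data = c < data
    c = 37
emit(data)
limit = limit * pairs[28]
for data in pairs:
    pairs = pairs * log(20)
    pairs = pairs + (c + data)
base = base + data

limit = limit * pairs[28]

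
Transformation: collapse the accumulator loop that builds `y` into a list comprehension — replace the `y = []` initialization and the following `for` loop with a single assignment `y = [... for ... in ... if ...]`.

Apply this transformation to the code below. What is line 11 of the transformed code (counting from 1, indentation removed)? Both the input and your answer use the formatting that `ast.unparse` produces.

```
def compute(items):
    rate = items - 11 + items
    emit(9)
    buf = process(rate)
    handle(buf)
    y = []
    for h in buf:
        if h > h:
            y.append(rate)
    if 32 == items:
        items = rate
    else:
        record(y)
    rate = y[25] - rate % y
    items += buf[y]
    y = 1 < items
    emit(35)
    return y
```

Transformed code:
def compute(items):
    rate = items - 11 + items
    emit(9)
    buf = process(rate)
    handle(buf)
    y = [rate for h in buf if h > h]
    if 32 == items:
        items = rate
    else:
        record(y)
    rate = y[25] - rate % y
    items += buf[y]
    y = 1 < items
    emit(35)
    return y

rate = y[25] - rate % y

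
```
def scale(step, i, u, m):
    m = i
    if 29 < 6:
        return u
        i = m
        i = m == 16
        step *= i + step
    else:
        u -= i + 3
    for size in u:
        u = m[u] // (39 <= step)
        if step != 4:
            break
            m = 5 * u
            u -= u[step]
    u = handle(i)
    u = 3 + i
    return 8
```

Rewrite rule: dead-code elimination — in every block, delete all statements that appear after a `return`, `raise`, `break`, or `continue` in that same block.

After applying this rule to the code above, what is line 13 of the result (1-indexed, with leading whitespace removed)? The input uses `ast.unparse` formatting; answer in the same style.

Transformed code:
def scale(step, i, u, m):
    m = i
    if 29 < 6:
        return u
    else:
        u -= i + 3
    for size in u:
        u = m[u] // (39 <= step)
        if step != 4:
            break
    u = handle(i)
    u = 3 + i
    return 8

return 8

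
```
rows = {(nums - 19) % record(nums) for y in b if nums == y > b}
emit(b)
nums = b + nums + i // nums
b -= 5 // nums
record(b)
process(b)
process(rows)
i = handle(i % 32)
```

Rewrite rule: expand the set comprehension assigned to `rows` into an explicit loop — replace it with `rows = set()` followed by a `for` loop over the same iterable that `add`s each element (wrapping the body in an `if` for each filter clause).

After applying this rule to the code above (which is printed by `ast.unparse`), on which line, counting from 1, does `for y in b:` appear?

Transformed code:
rows = set()
for y in b:
    if nums == y > b:
        rows.add((nums - 19) % record(nums))
emit(b)
nums = b + nums + i // nums
b -= 5 // nums
record(b)
process(b)
process(rows)
i = handle(i % 32)

2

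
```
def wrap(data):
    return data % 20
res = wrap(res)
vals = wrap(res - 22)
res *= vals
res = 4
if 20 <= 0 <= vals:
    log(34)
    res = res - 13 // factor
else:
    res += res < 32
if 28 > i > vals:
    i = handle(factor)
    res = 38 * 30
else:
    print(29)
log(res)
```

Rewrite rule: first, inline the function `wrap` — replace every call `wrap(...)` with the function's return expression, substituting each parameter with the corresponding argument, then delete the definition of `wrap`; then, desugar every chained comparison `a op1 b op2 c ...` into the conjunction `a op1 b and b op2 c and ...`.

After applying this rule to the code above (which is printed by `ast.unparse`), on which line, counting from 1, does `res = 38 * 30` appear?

12

Transformed code:
res = res % 20
vals = (res - 22) % 20
res *= vals
res = 4
if 20 <= 0 and 0 <= vals:
    log(34)
    res = res - 13 // factor
else:
    res += res < 32
if 28 > i and i > vals:
    i = handle(factor)
    res = 38 * 30
else:
    print(29)
log(res)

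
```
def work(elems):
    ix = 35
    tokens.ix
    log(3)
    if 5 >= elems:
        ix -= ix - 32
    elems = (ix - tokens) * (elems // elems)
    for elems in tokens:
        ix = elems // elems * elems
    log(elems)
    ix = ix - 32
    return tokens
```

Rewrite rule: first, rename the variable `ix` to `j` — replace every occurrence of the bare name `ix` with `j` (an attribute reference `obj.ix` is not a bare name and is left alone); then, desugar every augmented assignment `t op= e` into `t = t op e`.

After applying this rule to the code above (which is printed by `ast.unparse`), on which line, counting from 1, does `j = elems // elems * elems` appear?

9

Transformed code:
def work(elems):
    j = 35
    tokens.ix
    log(3)
    if 5 >= elems:
        j = j - (j - 32)
    elems = (j - tokens) * (elems // elems)
    for elems in tokens:
        j = elems // elems * elems
    log(elems)
    j = j - 32
    return tokens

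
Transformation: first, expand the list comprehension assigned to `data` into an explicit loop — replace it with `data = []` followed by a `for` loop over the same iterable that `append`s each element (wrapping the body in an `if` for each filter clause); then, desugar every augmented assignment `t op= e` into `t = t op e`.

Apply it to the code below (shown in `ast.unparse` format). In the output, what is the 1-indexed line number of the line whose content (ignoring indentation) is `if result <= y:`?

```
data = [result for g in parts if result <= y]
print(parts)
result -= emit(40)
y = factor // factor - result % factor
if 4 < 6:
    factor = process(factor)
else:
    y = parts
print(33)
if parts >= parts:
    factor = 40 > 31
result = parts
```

Transformed code:
data = []
for g in parts:
    if result <= y:
        data.append(result)
print(parts)
result = result - emit(40)
y = factor // factor - result % factor
if 4 < 6:
    factor = process(factor)
else:
    y = parts
print(33)
if parts >= parts:
    factor = 40 > 31
result = parts

3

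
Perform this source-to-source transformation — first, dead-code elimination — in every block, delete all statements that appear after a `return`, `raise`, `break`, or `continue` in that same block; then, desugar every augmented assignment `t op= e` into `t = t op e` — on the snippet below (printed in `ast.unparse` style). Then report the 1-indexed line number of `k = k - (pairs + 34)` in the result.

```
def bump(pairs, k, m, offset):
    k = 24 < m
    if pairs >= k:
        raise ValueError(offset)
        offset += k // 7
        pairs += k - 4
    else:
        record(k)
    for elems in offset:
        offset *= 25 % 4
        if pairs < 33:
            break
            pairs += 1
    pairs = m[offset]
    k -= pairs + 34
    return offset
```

12

Transformed code:
def bump(pairs, k, m, offset):
    k = 24 < m
    if pairs >= k:
        raise ValueError(offset)
    else:
        record(k)
    for elems in offset:
        offset = offset * (25 % 4)
        if pairs < 33:
            break
    pairs = m[offset]
    k = k - (pairs + 34)
    return offset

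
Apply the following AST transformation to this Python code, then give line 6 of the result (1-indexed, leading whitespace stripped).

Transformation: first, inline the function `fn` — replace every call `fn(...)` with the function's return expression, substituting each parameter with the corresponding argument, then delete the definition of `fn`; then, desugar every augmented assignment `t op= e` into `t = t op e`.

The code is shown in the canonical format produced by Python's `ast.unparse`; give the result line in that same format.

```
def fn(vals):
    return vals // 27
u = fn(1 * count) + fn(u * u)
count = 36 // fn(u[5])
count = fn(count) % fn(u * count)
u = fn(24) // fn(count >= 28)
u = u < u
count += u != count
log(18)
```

count = count + (u != count)

Transformed code:
u = 1 * count // 27 + u * u // 27
count = 36 // (u[5] // 27)
count = count // 27 % (u * count // 27)
u = 24 // 27 // ((count >= 28) // 27)
u = u < u
count = count + (u != count)
log(18)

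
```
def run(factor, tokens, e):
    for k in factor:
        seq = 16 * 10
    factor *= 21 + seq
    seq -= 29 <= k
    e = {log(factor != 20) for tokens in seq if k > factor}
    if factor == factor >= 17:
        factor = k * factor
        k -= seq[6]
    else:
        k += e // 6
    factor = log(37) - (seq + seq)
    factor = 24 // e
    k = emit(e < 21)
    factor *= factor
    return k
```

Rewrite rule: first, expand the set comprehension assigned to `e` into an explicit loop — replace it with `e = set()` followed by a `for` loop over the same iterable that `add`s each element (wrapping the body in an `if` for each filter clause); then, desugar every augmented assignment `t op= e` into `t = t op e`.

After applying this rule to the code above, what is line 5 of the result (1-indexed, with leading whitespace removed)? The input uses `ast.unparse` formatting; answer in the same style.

seq = seq - (29 <= k)

Transformed code:
def run(factor, tokens, e):
    for k in factor:
        seq = 16 * 10
    factor = factor * (21 + seq)
    seq = seq - (29 <= k)
    e = set()
    for tokens in seq:
        if k > factor:
            e.add(log(factor != 20))
    if factor == factor >= 17:
        factor = k * factor
        k = k - seq[6]
    else:
        k = k + e // 6
    factor = log(37) - (seq + seq)
    factor = 24 // e
    k = emit(e < 21)
    factor = factor * factor
    return k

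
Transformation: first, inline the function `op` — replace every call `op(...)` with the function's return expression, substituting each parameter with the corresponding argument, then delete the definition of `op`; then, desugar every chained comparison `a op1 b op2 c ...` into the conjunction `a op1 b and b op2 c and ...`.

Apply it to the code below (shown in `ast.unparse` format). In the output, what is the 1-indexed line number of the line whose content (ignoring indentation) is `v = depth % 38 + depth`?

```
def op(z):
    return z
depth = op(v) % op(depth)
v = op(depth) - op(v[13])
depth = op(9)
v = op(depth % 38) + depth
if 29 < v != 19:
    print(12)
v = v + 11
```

Transformed code:
depth = v % depth
v = depth - v[13]
depth = 9
v = depth % 38 + depth
if 29 < v and v != 19:
    print(12)
v = v + 11

4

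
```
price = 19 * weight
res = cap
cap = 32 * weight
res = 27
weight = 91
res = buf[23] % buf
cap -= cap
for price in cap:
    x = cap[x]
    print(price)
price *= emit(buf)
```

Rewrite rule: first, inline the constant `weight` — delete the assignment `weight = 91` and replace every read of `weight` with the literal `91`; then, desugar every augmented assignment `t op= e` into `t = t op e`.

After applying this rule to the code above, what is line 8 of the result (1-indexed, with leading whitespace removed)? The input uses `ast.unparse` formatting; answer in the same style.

Transformed code:
price = 19 * 91
res = cap
cap = 32 * 91
res = 27
res = buf[23] % buf
cap = cap - cap
for price in cap:
    x = cap[x]
    print(price)
price = price * emit(buf)

x = cap[x]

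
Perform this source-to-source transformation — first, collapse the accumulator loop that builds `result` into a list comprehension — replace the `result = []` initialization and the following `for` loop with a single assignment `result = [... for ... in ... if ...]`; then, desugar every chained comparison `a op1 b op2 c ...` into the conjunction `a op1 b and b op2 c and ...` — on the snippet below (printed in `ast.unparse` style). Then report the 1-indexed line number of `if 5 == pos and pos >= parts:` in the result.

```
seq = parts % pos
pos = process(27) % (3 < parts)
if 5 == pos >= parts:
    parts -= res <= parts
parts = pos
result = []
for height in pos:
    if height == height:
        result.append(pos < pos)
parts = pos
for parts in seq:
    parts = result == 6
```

Transformed code:
seq = parts % pos
pos = process(27) % (3 < parts)
if 5 == pos and pos >= parts:
    parts -= res <= parts
parts = pos
result = [pos < pos for height in pos if height == height]
parts = pos
for parts in seq:
    parts = result == 6

3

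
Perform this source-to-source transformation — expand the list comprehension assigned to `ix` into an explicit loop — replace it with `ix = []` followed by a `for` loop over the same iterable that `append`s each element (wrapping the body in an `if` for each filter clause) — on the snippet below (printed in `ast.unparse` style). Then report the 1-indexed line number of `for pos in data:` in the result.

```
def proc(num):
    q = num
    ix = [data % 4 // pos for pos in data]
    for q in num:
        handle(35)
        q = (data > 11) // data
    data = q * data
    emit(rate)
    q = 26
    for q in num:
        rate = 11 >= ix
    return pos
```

Transformed code:
def proc(num):
    q = num
    ix = []
    for pos in data:
        ix.append(data % 4 // pos)
    for q in num:
        handle(35)
        q = (data > 11) // data
    data = q * data
    emit(rate)
    q = 26
    for q in num:
        rate = 11 >= ix
    return pos

4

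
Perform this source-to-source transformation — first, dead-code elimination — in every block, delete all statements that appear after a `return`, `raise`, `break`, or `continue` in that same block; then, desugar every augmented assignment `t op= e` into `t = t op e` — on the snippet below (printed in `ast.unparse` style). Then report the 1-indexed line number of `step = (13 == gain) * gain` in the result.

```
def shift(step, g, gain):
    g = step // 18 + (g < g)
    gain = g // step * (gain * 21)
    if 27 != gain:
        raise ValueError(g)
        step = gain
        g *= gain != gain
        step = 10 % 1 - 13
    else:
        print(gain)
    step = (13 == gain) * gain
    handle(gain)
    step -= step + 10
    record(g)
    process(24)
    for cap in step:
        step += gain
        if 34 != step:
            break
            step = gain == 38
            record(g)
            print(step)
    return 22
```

Transformed code:
def shift(step, g, gain):
    g = step // 18 + (g < g)
    gain = g // step * (gain * 21)
    if 27 != gain:
        raise ValueError(g)
    else:
        print(gain)
    step = (13 == gain) * gain
    handle(gain)
    step = step - (step + 10)
    record(g)
    process(24)
    for cap in step:
        step = step + gain
        if 34 != step:
            break
    return 22

8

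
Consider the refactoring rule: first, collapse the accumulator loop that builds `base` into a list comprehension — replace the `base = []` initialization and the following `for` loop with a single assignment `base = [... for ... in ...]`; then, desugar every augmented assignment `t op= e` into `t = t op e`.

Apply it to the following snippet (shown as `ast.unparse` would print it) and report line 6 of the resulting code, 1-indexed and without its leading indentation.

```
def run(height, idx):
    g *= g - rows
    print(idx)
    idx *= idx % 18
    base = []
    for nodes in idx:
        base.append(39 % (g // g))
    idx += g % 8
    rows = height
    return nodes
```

idx = idx + g % 8

Transformed code:
def run(height, idx):
    g = g * (g - rows)
    print(idx)
    idx = idx * (idx % 18)
    base = [39 % (g // g) for nodes in idx]
    idx = idx + g % 8
    rows = height
    return nodes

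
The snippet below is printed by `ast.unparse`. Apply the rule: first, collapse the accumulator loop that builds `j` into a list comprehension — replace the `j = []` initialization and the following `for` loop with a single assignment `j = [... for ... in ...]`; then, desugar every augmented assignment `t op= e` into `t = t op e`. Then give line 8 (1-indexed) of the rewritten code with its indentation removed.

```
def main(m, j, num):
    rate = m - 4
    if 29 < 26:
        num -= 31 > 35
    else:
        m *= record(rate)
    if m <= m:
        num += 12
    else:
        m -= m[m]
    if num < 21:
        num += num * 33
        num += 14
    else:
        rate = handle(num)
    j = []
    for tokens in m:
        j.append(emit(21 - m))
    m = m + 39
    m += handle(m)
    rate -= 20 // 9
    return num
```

num = num + 12

Transformed code:
def main(m, j, num):
    rate = m - 4
    if 29 < 26:
        num = num - (31 > 35)
    else:
        m = m * record(rate)
    if m <= m:
        num = num + 12
    else:
        m = m - m[m]
    if num < 21:
        num = num + num * 33
        num = num + 14
    else:
        rate = handle(num)
    j = [emit(21 - m) for tokens in m]
    m = m + 39
    m = m + handle(m)
    rate = rate - 20 // 9
    return num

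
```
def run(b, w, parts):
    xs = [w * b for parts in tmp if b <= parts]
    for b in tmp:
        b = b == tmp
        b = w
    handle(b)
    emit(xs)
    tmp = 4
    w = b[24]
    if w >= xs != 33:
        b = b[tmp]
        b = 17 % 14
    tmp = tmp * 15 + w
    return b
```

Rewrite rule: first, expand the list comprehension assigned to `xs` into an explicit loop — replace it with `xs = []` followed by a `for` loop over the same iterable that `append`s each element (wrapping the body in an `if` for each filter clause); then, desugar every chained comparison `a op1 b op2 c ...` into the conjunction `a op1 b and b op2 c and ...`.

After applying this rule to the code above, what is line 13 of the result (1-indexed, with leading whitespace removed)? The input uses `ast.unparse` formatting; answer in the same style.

Transformed code:
def run(b, w, parts):
    xs = []
    for parts in tmp:
        if b <= parts:
            xs.append(w * b)
    for b in tmp:
        b = b == tmp
        b = w
    handle(b)
    emit(xs)
    tmp = 4
    w = b[24]
    if w >= xs and xs != 33:
        b = b[tmp]
        b = 17 % 14
    tmp = tmp * 15 + w
    return b

if w >= xs and xs != 33:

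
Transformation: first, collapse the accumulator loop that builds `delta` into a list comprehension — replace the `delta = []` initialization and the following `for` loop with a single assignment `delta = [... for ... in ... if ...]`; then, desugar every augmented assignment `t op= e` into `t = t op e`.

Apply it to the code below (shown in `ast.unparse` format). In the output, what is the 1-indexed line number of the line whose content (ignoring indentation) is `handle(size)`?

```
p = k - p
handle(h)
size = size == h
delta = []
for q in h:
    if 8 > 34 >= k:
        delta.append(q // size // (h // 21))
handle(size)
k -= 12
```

5

Transformed code:
p = k - p
handle(h)
size = size == h
delta = [q // size // (h // 21) for q in h if 8 > 34 >= k]
handle(size)
k = k - 12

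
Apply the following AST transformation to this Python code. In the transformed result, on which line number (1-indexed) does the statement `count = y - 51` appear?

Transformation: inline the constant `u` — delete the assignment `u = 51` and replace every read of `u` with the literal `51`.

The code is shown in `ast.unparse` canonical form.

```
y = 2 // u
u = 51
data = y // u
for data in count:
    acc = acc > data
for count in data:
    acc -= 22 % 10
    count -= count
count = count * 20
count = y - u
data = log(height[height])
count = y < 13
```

Transformed code:
y = 2 // 51
data = y // 51
for data in count:
    acc = acc > data
for count in data:
    acc -= 22 % 10
    count -= count
count = count * 20
count = y - 51
data = log(height[height])
count = y < 13

9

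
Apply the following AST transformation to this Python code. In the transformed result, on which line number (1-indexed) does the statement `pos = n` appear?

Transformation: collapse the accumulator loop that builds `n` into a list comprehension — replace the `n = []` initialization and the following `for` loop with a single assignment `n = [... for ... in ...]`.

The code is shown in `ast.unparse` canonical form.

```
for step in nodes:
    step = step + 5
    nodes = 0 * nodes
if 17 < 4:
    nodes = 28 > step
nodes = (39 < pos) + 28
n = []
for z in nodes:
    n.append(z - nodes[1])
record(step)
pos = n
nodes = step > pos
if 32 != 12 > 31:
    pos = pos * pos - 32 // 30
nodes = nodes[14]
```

Transformed code:
for step in nodes:
    step = step + 5
    nodes = 0 * nodes
if 17 < 4:
    nodes = 28 > step
nodes = (39 < pos) + 28
n = [z - nodes[1] for z in nodes]
record(step)
pos = n
nodes = step > pos
if 32 != 12 > 31:
    pos = pos * pos - 32 // 30
nodes = nodes[14]

9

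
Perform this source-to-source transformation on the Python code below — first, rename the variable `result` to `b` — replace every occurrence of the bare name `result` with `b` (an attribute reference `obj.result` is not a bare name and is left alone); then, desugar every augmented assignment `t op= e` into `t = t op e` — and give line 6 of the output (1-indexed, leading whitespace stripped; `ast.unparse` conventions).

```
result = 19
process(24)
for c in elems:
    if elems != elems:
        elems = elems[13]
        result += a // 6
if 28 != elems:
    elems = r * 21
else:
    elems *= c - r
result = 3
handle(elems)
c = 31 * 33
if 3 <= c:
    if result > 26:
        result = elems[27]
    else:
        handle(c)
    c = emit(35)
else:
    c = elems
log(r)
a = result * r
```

b = b + a // 6

Transformed code:
b = 19
process(24)
for c in elems:
    if elems != elems:
        elems = elems[13]
        b = b + a // 6
if 28 != elems:
    elems = r * 21
else:
    elems = elems * (c - r)
b = 3
handle(elems)
c = 31 * 33
if 3 <= c:
    if b > 26:
        b = elems[27]
    else:
        handle(c)
    c = emit(35)
else:
    c = elems
log(r)
a = b * r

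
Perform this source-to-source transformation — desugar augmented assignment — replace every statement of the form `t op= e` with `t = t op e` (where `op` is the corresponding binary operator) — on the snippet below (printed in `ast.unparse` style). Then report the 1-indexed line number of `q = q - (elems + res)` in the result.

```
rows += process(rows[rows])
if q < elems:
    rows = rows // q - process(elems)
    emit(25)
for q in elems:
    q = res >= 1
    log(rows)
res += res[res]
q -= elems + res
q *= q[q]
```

9

Transformed code:
rows = rows + process(rows[rows])
if q < elems:
    rows = rows // q - process(elems)
    emit(25)
for q in elems:
    q = res >= 1
    log(rows)
res = res + res[res]
q = q - (elems + res)
q = q * q[q]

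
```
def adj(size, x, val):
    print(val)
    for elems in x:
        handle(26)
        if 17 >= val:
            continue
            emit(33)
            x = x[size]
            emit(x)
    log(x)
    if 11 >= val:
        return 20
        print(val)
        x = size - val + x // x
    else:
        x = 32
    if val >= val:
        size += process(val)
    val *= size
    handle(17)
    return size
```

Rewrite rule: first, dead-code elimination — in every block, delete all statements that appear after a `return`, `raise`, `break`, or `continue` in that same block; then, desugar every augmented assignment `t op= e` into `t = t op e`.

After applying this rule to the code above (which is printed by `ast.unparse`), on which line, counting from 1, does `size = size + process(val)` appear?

Transformed code:
def adj(size, x, val):
    print(val)
    for elems in x:
        handle(26)
        if 17 >= val:
            continue
    log(x)
    if 11 >= val:
        return 20
    else:
        x = 32
    if val >= val:
        size = size + process(val)
    val = val * size
    handle(17)
    return size

13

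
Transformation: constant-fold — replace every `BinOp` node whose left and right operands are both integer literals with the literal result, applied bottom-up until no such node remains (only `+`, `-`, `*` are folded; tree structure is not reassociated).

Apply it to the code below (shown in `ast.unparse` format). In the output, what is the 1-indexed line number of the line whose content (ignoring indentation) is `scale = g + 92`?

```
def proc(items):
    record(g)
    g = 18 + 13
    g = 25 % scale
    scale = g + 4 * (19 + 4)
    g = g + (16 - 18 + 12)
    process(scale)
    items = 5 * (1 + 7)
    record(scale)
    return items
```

5

Transformed code:
def proc(items):
    record(g)
    g = 31
    g = 25 % scale
    scale = g + 92
    g = g + 10
    process(scale)
    items = 40
    record(scale)
    return items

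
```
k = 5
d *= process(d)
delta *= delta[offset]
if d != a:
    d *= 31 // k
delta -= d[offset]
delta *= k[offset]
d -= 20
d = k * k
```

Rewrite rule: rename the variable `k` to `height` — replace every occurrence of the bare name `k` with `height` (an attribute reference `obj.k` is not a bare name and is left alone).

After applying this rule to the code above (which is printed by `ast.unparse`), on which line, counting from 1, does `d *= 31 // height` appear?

Transformed code:
height = 5
d *= process(d)
delta *= delta[offset]
if d != a:
    d *= 31 // height
delta -= d[offset]
delta *= height[offset]
d -= 20
d = height * height

5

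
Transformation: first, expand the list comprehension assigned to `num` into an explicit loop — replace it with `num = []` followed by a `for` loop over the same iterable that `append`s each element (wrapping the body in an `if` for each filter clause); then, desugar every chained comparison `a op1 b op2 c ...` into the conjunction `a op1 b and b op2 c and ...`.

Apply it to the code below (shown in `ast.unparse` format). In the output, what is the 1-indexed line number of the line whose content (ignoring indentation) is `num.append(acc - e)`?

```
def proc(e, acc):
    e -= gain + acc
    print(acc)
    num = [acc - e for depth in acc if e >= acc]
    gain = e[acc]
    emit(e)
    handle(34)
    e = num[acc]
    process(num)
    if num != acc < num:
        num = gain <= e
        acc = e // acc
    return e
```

Transformed code:
def proc(e, acc):
    e -= gain + acc
    print(acc)
    num = []
    for depth in acc:
        if e >= acc:
            num.append(acc - e)
    gain = e[acc]
    emit(e)
    handle(34)
    e = num[acc]
    process(num)
    if num != acc and acc < num:
        num = gain <= e
        acc = e // acc
    return e

7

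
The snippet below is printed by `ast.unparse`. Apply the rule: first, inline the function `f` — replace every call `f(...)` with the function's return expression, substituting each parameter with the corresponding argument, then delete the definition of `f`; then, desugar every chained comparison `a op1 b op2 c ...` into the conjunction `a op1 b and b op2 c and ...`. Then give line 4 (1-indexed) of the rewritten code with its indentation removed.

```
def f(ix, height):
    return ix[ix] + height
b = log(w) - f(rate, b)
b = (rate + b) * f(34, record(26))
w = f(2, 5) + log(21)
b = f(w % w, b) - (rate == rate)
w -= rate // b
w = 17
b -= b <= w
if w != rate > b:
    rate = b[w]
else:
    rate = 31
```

b = (w % w)[w % w] + b - (rate == rate)

Transformed code:
b = log(w) - (rate[rate] + b)
b = (rate + b) * (34[34] + record(26))
w = 2[2] + 5 + log(21)
b = (w % w)[w % w] + b - (rate == rate)
w -= rate // b
w = 17
b -= b <= w
if w != rate and rate > b:
    rate = b[w]
else:
    rate = 31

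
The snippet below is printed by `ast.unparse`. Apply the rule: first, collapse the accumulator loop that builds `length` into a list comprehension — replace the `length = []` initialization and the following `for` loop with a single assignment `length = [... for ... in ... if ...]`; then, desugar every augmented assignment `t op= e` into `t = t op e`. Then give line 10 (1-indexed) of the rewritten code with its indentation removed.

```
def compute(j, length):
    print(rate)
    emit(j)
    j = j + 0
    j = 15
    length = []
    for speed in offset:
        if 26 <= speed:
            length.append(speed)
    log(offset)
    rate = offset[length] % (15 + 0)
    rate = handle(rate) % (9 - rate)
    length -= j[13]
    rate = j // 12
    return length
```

Transformed code:
def compute(j, length):
    print(rate)
    emit(j)
    j = j + 0
    j = 15
    length = [speed for speed in offset if 26 <= speed]
    log(offset)
    rate = offset[length] % (15 + 0)
    rate = handle(rate) % (9 - rate)
    length = length - j[13]
    rate = j // 12
    return length

length = length - j[13]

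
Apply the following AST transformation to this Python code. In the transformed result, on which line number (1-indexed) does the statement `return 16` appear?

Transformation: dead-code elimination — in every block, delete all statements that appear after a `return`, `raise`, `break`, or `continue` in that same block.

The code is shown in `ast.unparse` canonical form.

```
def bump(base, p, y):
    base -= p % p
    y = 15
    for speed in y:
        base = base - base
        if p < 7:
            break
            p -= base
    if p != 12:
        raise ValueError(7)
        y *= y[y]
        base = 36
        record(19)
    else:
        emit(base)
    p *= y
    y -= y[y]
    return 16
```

Transformed code:
def bump(base, p, y):
    base -= p % p
    y = 15
    for speed in y:
        base = base - base
        if p < 7:
            break
    if p != 12:
        raise ValueError(7)
    else:
        emit(base)
    p *= y
    y -= y[y]
    return 16

14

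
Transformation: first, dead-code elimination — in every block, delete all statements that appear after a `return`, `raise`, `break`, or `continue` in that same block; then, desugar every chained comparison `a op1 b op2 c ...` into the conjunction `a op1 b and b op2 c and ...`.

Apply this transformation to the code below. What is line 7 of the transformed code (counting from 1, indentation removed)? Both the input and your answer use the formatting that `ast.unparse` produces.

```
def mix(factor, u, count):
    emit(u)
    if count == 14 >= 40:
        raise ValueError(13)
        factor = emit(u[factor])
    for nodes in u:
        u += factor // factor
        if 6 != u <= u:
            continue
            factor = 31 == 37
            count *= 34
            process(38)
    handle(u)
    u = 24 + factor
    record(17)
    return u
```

Transformed code:
def mix(factor, u, count):
    emit(u)
    if count == 14 and 14 >= 40:
        raise ValueError(13)
    for nodes in u:
        u += factor // factor
        if 6 != u and u <= u:
            continue
    handle(u)
    u = 24 + factor
    record(17)
    return u

if 6 != u and u <= u:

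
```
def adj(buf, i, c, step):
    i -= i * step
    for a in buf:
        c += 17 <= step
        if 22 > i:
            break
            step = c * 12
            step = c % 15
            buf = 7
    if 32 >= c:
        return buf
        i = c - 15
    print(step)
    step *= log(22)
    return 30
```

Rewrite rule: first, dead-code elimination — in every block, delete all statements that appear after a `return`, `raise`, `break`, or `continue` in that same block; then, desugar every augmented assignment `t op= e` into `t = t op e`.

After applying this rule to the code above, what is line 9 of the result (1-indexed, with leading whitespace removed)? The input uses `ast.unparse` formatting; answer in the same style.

Transformed code:
def adj(buf, i, c, step):
    i = i - i * step
    for a in buf:
        c = c + (17 <= step)
        if 22 > i:
            break
    if 32 >= c:
        return buf
    print(step)
    step = step * log(22)
    return 30

print(step)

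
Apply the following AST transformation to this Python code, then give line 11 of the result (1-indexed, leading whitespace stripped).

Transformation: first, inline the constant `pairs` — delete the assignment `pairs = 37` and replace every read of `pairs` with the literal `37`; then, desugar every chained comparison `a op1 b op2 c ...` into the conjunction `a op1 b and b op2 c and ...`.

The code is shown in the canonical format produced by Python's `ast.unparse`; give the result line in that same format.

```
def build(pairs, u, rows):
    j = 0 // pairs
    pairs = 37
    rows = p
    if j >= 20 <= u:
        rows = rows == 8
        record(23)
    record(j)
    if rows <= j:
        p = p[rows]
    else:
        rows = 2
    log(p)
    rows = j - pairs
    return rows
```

rows = 2

Transformed code:
def build(pairs, u, rows):
    j = 0 // 37
    rows = p
    if j >= 20 and 20 <= u:
        rows = rows == 8
        record(23)
    record(j)
    if rows <= j:
        p = p[rows]
    else:
        rows = 2
    log(p)
    rows = j - 37
    return rows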